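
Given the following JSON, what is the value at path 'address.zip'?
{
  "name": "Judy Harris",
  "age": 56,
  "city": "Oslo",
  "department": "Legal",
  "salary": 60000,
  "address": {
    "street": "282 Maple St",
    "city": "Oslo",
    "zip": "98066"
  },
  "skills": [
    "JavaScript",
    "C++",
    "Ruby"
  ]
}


Query: address.zip
Path: address -> zip
Value: 98066

98066


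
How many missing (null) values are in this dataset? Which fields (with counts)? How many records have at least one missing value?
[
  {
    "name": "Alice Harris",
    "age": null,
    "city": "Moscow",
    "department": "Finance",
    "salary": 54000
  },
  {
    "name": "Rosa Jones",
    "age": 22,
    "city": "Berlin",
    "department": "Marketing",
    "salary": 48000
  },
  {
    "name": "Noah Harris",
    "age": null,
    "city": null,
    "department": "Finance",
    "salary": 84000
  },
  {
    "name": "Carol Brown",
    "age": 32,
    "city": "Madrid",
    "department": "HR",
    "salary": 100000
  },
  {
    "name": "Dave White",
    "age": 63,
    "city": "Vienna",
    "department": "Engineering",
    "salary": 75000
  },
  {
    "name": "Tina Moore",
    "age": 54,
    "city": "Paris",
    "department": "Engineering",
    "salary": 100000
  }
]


Checking for missing (null) values in 6 records:

  Alice Harris: age
  Rosa Jones: complete
  Noah Harris: age, city
  Carol Brown: complete
  Dave White: complete
  Tina Moore: complete

Per field:
  name: 0 missing
  age: 2 missing
  city: 1 missing
  department: 0 missing
  salary: 0 missing

Total missing values: 3
Records with any missing: 2

3 missing values (age: 2, city: 1); 2 incomplete records


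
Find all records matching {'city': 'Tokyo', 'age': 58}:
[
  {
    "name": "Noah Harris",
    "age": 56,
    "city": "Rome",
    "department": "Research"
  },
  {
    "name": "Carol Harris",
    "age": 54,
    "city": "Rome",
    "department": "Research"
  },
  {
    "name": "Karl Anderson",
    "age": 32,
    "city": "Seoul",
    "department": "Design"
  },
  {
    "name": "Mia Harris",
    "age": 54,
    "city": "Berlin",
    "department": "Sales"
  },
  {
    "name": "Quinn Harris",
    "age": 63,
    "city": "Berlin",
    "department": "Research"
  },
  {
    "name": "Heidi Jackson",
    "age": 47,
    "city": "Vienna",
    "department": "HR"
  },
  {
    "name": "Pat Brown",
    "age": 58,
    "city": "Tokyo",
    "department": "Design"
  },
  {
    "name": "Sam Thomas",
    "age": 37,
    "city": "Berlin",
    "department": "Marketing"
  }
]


Search criteria: {'city': 'Tokyo', 'age': 58}

Checking 8 records:
  Noah Harris: {city: Rome, age: 56}
  Carol Harris: {city: Rome, age: 54}
  Karl Anderson: {city: Seoul, age: 32}
  Mia Harris: {city: Berlin, age: 54}
  Quinn Harris: {city: Berlin, age: 63}
  Heidi Jackson: {city: Vienna, age: 47}
  Pat Brown: {city: Tokyo, age: 58} <-- MATCH
  Sam Thomas: {city: Berlin, age: 37}

Matches: ["Pat Brown"]

["Pat Brown"]


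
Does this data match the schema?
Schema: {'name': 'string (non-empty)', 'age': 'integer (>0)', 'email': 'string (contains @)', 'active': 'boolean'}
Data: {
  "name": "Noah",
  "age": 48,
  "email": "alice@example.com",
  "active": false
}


Validating each field against schema:
  name: OK (non-empty string)
  age: OK (positive integer)
  email: OK (string with @)
  active: OK (boolean)

Result: VALID

VALID


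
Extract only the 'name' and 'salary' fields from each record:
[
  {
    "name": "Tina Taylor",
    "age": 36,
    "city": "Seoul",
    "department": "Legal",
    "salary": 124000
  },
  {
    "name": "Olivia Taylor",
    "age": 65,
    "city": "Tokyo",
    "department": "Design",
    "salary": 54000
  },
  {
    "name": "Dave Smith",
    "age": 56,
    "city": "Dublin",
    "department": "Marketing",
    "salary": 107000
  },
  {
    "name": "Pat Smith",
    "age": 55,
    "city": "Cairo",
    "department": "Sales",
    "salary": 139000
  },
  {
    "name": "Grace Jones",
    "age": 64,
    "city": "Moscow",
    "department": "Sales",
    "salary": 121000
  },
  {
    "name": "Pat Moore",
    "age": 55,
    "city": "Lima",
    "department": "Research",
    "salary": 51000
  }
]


Original: 6 records with fields: name, age, city, department, salary
Keep: ['name', 'salary']
Drop: ['age', 'city', 'department']
Result: 6 records, 2 fields each

[
  {
    "name": "Tina Taylor",
    "salary": 124000
  },
  {
    "name": "Olivia Taylor",
    "salary": 54000
  },
  {
    "name": "Dave Smith",
    "salary": 107000
  },
  {
    "name": "Pat Smith",
    "salary": 139000
  },
  {
    "name": "Grace Jones",
    "salary": 121000
  },
  {
    "name": "Pat Moore",
    "salary": 51000
  }
]


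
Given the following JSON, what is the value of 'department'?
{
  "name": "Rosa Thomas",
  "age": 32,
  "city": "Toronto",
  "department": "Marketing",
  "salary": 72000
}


Looking up field 'department'
Value: Marketing

Marketing


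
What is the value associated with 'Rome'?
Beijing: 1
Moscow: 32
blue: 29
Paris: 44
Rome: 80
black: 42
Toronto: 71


Looking up key 'Rome'
Value: 80

80


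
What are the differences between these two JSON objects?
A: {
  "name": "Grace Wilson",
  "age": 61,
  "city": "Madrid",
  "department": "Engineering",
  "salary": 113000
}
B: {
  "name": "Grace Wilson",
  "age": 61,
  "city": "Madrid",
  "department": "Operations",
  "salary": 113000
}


Comparing each field (in key order):
  name: same
  age: same
  city: same
  department: DIFFERENT
  salary: same
Differences:
  department: Engineering -> Operations

1 field(s) changed

1 change: department


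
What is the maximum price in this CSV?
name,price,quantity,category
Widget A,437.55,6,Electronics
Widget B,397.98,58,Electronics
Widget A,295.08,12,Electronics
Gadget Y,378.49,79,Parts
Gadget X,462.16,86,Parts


Computing maximum price:
Values: [437.55, 397.98, 295.08, 378.49, 462.16]
Max = 462.16

462.16


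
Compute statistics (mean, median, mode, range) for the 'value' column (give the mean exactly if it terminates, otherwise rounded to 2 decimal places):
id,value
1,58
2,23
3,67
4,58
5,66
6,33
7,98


Data: [58, 23, 67, 58, 66, 33, 98]
Count: 7
Sum: 403
Mean: 403/7 ≈ 57.57 (rounded to 2 decimal places)
Sorted: [23, 33, 58, 58, 66, 67, 98]
Median: 58.0
Mode: 58 (2 times)
Range: 98 - 23 = 75
Min: 23, Max: 98

mean≈57.57, median=58.0, mode=58, range=75


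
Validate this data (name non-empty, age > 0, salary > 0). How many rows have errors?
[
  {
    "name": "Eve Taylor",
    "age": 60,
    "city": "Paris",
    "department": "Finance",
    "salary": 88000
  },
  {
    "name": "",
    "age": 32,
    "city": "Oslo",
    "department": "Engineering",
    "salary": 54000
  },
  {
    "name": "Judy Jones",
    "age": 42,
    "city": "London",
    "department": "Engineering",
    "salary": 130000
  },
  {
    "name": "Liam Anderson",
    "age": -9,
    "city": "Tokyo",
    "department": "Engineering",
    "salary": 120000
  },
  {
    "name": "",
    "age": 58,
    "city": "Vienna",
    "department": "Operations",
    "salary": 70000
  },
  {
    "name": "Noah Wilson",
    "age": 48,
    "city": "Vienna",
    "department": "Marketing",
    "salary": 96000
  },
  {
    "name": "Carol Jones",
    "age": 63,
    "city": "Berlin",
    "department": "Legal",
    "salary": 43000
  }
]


Validating 7 records:
Rules: name non-empty, age > 0, salary > 0

  Row 1 (Eve Taylor): OK
  Row 2 (???): empty name
  Row 3 (Judy Jones): OK
  Row 4 (Liam Anderson): negative age: -9
  Row 5 (???): empty name
  Row 6 (Noah Wilson): OK
  Row 7 (Carol Jones): OK

Total errors: 3

3 errors


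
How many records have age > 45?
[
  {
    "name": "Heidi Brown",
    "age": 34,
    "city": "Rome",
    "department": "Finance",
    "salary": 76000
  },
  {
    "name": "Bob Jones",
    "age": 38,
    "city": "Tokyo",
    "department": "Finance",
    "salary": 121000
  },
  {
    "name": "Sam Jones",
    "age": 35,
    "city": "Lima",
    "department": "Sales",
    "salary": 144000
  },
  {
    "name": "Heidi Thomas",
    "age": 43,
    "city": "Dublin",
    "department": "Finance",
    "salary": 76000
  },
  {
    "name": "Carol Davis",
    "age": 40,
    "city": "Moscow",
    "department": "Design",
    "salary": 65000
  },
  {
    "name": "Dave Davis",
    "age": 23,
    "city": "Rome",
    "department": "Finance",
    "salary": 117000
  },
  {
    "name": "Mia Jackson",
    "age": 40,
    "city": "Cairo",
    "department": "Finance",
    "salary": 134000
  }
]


Data: 7 records
Condition: age > 45

Checking each record:
  Heidi Brown: 34
  Bob Jones: 38
  Sam Jones: 35
  Heidi Thomas: 43
  Carol Davis: 40
  Dave Davis: 23
  Mia Jackson: 40

Count: 0

0


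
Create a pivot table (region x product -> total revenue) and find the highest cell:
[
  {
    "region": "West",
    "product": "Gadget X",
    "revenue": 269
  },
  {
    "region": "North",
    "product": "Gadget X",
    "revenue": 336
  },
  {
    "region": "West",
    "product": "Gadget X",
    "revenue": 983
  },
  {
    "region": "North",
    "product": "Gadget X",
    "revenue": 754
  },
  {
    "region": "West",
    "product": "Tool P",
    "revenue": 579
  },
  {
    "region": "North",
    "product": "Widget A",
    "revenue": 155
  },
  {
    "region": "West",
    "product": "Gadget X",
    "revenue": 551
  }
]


Pivot: region (rows) x product (columns) -> total revenue

     Gadget X      Tool P        Widget A    
North         1090             0           155  
West          1803           579             0  

Highest: West / Gadget X = $1803

West / Gadget X = $1803


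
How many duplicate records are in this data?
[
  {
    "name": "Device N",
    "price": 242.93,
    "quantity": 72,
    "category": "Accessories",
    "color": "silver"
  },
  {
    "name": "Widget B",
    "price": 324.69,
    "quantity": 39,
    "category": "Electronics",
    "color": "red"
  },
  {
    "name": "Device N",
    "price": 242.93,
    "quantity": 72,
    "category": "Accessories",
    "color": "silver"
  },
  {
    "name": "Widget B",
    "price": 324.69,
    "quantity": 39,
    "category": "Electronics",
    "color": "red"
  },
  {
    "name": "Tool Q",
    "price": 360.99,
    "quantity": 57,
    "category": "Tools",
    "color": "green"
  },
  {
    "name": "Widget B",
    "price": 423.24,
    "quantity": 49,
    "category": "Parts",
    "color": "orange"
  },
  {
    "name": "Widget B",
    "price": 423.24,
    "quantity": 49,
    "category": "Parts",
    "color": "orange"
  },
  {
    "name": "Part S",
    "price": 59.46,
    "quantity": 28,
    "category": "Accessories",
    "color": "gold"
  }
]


Checking 8 records for duplicates:

  Row 1: Device N ($242.93, qty 72)
  Row 2: Widget B ($324.69, qty 39)
  Row 3: Device N ($242.93, qty 72) <-- DUPLICATE
  Row 4: Widget B ($324.69, qty 39) <-- DUPLICATE
  Row 5: Tool Q ($360.99, qty 57)
  Row 6: Widget B ($423.24, qty 49)
  Row 7: Widget B ($423.24, qty 49) <-- DUPLICATE
  Row 8: Part S ($59.46, qty 28)

Duplicates found: 3
Unique records: 5

3 duplicates, 5 unique


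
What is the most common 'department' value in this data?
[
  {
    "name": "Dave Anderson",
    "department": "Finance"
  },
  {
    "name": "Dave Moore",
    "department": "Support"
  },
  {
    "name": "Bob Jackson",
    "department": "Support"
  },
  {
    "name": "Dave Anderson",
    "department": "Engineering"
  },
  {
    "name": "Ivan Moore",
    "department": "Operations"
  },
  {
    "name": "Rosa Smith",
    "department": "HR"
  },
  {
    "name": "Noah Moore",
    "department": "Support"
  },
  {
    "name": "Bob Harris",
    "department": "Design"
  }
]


Counting 'department' values across 8 records:

  Support: 3 ###
  Finance: 1 #
  Engineering: 1 #
  Operations: 1 #
  HR: 1 #
  Design: 1 #

Most common: Support (3 times)

Support (3 times)


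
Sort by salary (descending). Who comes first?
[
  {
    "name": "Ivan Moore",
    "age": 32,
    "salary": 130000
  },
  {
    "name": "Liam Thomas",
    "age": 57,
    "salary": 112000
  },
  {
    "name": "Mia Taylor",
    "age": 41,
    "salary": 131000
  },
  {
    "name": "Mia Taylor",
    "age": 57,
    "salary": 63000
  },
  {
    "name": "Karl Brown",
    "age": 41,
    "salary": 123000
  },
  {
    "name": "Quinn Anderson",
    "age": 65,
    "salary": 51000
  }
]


Sort by: salary (descending)

Sorted order:
  1. Mia Taylor (salary = 131000)
  2. Ivan Moore (salary = 130000)
  3. Karl Brown (salary = 123000)
  4. Liam Thomas (salary = 112000)
  5. Mia Taylor (salary = 63000)
  6. Quinn Anderson (salary = 51000)

First: Mia Taylor

Mia Taylor


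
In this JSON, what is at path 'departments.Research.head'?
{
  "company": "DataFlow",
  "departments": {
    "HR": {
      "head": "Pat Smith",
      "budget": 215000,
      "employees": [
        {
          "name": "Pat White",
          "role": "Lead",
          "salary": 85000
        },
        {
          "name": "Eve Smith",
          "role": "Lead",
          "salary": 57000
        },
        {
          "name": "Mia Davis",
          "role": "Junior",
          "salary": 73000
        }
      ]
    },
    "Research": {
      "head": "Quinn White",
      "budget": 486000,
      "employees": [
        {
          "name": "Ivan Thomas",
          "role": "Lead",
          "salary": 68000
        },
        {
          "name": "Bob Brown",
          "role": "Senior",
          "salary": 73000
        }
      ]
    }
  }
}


Path: departments.Research.head

Navigate:
  -> departments
  -> Research
  -> head = 'Quinn White'

Quinn White


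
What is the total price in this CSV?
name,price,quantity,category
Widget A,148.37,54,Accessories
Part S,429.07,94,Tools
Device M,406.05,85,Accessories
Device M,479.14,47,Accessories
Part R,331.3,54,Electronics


Computing total price:
Values: [148.37, 429.07, 406.05, 479.14, 331.3]
Sum = 1793.93

1793.93


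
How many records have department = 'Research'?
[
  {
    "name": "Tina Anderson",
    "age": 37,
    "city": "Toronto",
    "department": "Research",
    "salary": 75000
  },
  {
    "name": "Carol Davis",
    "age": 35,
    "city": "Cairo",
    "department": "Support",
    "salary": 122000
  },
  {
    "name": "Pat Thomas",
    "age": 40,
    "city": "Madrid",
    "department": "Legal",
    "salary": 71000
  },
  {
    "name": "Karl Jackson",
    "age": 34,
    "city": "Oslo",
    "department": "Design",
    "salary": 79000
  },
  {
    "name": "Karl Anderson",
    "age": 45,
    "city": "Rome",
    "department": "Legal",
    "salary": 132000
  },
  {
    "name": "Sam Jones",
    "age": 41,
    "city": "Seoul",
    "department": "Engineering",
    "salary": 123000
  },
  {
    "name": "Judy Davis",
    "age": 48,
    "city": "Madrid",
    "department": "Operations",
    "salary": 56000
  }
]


Data: 7 records
Condition: department = 'Research'

Checking each record:
  Tina Anderson: Research MATCH
  Carol Davis: Support
  Pat Thomas: Legal
  Karl Jackson: Design
  Karl Anderson: Legal
  Sam Jones: Engineering
  Judy Davis: Operations

Count: 1

1


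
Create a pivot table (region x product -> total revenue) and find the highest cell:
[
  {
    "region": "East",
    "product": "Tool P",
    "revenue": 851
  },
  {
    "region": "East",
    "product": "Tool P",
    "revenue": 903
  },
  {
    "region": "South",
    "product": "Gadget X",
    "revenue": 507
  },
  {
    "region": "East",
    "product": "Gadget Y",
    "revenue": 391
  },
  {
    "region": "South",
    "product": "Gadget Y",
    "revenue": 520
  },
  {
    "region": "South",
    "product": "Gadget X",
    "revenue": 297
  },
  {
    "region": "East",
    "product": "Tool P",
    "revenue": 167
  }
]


Pivot: region (rows) x product (columns) -> total revenue

     Gadget X      Gadget Y      Tool P      
East             0           391          1921  
South          804           520             0  

Highest: East / Tool P = $1921

East / Tool P = $1921


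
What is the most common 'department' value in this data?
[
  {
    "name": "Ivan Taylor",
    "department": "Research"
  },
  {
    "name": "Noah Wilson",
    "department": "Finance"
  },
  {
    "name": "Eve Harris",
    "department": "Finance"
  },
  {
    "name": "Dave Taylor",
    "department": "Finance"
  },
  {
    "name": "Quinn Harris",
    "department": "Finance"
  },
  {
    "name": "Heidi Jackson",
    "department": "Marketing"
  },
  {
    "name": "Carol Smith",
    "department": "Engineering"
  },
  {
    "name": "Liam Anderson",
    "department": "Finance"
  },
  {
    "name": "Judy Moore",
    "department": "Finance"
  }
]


Counting 'department' values across 9 records:

  Finance: 6 ######
  Research: 1 #
  Marketing: 1 #
  Engineering: 1 #

Most common: Finance (6 times)

Finance (6 times)


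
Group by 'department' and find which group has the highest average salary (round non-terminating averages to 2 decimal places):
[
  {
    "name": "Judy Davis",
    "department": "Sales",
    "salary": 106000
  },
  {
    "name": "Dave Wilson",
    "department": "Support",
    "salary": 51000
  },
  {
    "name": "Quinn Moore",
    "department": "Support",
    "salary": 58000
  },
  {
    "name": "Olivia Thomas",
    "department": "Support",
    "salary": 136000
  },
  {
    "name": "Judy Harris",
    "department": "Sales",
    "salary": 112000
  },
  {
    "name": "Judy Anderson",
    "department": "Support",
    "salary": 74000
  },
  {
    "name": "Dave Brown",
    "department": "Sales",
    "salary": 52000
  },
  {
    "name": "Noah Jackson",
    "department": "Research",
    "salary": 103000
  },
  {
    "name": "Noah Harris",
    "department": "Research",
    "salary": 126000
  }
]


Group by: department

Groups:
  Research: 2 people, avg salary = 229000/2 = $114500
  Sales: 3 people, avg salary = 270000/3 = $90000
  Support: 4 people, avg salary = 319000/4 = $79750

Highest average salary: Research ($114500)

Research ($114500)


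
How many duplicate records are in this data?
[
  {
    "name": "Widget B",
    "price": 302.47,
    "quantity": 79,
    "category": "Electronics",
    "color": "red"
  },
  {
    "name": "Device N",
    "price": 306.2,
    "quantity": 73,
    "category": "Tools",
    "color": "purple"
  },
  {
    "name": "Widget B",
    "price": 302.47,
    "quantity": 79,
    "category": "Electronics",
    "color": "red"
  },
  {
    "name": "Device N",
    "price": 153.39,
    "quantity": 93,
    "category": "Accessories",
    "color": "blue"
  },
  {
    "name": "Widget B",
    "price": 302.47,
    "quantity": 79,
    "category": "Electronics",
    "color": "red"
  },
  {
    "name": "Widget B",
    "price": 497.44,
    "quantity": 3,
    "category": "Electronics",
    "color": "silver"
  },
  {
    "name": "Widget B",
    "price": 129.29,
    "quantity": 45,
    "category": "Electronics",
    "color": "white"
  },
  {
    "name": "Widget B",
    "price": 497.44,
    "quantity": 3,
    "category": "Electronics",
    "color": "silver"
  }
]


Checking 8 records for duplicates:

  Row 1: Widget B ($302.47, qty 79)
  Row 2: Device N ($306.2, qty 73)
  Row 3: Widget B ($302.47, qty 79) <-- DUPLICATE
  Row 4: Device N ($153.39, qty 93)
  Row 5: Widget B ($302.47, qty 79) <-- DUPLICATE
  Row 6: Widget B ($497.44, qty 3)
  Row 7: Widget B ($129.29, qty 45)
  Row 8: Widget B ($497.44, qty 3) <-- DUPLICATE

Duplicates found: 3
Unique records: 5

3 duplicates, 5 unique


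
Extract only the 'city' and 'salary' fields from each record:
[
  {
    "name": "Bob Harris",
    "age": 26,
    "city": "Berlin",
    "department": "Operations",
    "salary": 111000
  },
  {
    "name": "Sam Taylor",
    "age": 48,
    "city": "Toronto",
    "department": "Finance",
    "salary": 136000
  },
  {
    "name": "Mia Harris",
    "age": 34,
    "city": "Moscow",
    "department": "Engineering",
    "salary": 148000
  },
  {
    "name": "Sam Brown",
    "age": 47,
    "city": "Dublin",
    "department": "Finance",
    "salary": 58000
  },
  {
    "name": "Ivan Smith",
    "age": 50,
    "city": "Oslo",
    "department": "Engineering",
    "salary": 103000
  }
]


Original: 5 records with fields: name, age, city, department, salary
Keep: ['city', 'salary']
Drop: ['name', 'age', 'department']
Result: 5 records, 2 fields each

[
  {
    "city": "Berlin",
    "salary": 111000
  },
  {
    "city": "Toronto",
    "salary": 136000
  },
  {
    "city": "Moscow",
    "salary": 148000
  },
  {
    "city": "Dublin",
    "salary": 58000
  },
  {
    "city": "Oslo",
    "salary": 103000
  }
]


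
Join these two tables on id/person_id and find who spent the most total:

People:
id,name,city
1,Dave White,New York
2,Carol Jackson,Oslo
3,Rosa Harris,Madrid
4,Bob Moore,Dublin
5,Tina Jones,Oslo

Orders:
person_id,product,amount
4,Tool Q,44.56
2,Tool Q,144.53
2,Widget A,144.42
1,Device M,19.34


Join on: people.id = orders.person_id

Joined rows:
  Bob Moore (Dublin) bought Tool Q for $44.56
  Carol Jackson (Oslo) bought Tool Q for $144.53
  Carol Jackson (Oslo) bought Widget A for $144.42
  Dave White (New York) bought Device M for $19.34

Total per person:
  Carol Jackson: $288.95
  Bob Moore: $44.56
  Dave White: $19.34

Top spender: Carol Jackson ($288.95)

Carol Jackson ($288.95)


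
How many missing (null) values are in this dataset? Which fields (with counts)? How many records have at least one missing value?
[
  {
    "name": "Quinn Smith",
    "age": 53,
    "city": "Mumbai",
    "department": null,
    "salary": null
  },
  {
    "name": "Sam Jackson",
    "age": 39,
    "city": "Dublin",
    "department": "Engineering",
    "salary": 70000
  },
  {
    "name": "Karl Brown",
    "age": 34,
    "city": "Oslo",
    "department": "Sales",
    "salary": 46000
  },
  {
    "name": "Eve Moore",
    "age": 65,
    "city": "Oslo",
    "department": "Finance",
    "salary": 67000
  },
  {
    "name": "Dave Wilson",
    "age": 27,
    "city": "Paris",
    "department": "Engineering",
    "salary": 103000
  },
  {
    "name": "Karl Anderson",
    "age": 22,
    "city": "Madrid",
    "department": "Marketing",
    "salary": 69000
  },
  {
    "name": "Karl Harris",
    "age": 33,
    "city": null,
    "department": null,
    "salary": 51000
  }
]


Checking for missing (null) values in 7 records:

  Quinn Smith: department, salary
  Sam Jackson: complete
  Karl Brown: complete
  Eve Moore: complete
  Dave Wilson: complete
  Karl Anderson: complete
  Karl Harris: city, department

Per field:
  name: 0 missing
  age: 0 missing
  city: 1 missing
  department: 2 missing
  salary: 1 missing

Total missing values: 4
Records with any missing: 2

4 missing values (city: 1, department: 2, salary: 1); 2 incomplete records


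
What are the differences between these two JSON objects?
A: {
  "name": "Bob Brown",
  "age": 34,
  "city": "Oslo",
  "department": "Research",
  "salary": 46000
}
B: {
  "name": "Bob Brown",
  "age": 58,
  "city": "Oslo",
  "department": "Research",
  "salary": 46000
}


Comparing each field (in key order):
  name: same
  age: DIFFERENT
  city: same
  department: same
  salary: same
Differences:
  age: 34 -> 58

1 field(s) changed

1 change: age


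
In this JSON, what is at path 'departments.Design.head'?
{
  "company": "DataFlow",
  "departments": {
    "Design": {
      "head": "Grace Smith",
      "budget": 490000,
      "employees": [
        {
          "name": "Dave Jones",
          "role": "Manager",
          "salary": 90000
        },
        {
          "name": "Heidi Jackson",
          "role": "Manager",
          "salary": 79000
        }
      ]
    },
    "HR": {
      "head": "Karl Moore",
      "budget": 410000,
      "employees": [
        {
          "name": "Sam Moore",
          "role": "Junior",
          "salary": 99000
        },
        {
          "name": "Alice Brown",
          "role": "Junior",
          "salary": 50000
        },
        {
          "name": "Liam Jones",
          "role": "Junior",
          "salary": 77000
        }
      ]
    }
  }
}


Path: departments.Design.head

Navigate:
  -> departments
  -> Design
  -> head = 'Grace Smith'

Grace Smith


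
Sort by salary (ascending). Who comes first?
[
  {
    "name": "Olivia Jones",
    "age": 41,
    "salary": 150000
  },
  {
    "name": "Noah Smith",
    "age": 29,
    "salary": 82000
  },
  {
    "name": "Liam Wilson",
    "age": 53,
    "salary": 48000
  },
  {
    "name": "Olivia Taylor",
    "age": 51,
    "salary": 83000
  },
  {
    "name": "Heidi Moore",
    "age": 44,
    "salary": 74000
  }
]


Sort by: salary (ascending)

Sorted order:
  1. Liam Wilson (salary = 48000)
  2. Heidi Moore (salary = 74000)
  3. Noah Smith (salary = 82000)
  4. Olivia Taylor (salary = 83000)
  5. Olivia Jones (salary = 150000)

First: Liam Wilson

Liam Wilson


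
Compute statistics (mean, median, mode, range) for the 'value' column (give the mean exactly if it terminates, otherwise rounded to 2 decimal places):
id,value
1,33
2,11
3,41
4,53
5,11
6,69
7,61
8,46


Data: [33, 11, 41, 53, 11, 69, 61, 46]
Count: 8
Sum: 325
Mean: 325/8 = 40.625
Sorted: [11, 11, 33, 41, 46, 53, 61, 69]
Median: 43.5
Mode: 11 (2 times)
Range: 69 - 11 = 58
Min: 11, Max: 69

mean=40.625, median=43.5, mode=11, range=58


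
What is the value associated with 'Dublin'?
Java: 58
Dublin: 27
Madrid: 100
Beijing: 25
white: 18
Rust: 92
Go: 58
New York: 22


Looking up key 'Dublin'
Value: 27

27


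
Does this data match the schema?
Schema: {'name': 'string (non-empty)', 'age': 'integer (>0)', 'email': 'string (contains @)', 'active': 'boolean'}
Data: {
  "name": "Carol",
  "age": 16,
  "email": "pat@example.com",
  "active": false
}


Validating each field against schema:
  name: OK (non-empty string)
  age: OK (positive integer)
  email: OK (string with @)
  active: OK (boolean)

Result: VALID

VALID


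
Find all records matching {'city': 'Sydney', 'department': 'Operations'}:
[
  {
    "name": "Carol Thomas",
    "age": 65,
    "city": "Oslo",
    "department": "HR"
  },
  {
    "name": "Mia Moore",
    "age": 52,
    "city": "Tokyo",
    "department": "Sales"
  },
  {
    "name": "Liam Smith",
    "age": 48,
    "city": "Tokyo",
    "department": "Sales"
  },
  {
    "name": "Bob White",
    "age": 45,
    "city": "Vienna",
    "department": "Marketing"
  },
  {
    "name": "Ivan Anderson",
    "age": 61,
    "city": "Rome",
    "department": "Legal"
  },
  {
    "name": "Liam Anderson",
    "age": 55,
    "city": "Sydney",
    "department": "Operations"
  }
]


Search criteria: {'city': 'Sydney', 'department': 'Operations'}

Checking 6 records:
  Carol Thomas: {city: Oslo, department: HR}
  Mia Moore: {city: Tokyo, department: Sales}
  Liam Smith: {city: Tokyo, department: Sales}
  Bob White: {city: Vienna, department: Marketing}
  Ivan Anderson: {city: Rome, department: Legal}
  Liam Anderson: {city: Sydney, department: Operations} <-- MATCH

Matches: ["Liam Anderson"]

["Liam Anderson"]


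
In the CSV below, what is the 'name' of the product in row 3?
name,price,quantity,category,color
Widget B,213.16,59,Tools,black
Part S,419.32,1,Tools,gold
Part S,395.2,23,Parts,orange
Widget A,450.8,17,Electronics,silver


Query: Row 3 ('Part S'), column 'name'
Value: Part S

Part S


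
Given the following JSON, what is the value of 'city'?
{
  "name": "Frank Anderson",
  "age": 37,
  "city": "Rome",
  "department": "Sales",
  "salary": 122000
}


Looking up field 'city'
Value: Rome

Rome


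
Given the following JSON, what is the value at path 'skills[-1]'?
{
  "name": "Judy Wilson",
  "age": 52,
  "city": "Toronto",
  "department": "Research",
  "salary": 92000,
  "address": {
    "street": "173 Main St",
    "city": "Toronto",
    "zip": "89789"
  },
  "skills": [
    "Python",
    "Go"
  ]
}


Query: skills[-1]
Path: skills -> last element
Value: Go

Go


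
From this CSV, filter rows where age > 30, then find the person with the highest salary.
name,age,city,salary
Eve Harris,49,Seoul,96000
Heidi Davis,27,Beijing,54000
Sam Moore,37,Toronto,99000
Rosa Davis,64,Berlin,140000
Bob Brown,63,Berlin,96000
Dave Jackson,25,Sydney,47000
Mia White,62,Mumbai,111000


Filter: age > 30
Sort by: salary (descending)

Filtered records (5):
  Rosa Davis, age 64, salary $140000
  Mia White, age 62, salary $111000
  Sam Moore, age 37, salary $99000
  Eve Harris, age 49, salary $96000
  Bob Brown, age 63, salary $96000

Highest salary: Rosa Davis ($140000)

Rosa Davis


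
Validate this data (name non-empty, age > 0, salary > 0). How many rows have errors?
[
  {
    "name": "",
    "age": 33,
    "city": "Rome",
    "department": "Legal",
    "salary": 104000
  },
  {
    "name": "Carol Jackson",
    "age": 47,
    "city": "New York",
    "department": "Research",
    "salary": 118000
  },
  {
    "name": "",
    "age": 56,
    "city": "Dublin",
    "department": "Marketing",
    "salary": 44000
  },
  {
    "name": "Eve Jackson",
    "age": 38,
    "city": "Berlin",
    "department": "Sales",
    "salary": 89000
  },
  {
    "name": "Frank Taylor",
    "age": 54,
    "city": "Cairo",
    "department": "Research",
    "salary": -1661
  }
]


Validating 5 records:
Rules: name non-empty, age > 0, salary > 0

  Row 1 (???): empty name
  Row 2 (Carol Jackson): OK
  Row 3 (???): empty name
  Row 4 (Eve Jackson): OK
  Row 5 (Frank Taylor): negative salary: -1661

Total errors: 3

3 errors


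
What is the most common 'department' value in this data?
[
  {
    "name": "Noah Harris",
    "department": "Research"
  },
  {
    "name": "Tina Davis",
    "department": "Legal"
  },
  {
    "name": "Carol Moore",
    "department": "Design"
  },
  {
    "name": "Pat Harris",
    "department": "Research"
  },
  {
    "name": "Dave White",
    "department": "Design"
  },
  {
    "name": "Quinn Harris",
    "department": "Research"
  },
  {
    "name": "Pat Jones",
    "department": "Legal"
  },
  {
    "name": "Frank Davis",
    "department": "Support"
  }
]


Counting 'department' values across 8 records:

  Research: 3 ###
  Legal: 2 ##
  Design: 2 ##
  Support: 1 #

Most common: Research (3 times)

Research (3 times)


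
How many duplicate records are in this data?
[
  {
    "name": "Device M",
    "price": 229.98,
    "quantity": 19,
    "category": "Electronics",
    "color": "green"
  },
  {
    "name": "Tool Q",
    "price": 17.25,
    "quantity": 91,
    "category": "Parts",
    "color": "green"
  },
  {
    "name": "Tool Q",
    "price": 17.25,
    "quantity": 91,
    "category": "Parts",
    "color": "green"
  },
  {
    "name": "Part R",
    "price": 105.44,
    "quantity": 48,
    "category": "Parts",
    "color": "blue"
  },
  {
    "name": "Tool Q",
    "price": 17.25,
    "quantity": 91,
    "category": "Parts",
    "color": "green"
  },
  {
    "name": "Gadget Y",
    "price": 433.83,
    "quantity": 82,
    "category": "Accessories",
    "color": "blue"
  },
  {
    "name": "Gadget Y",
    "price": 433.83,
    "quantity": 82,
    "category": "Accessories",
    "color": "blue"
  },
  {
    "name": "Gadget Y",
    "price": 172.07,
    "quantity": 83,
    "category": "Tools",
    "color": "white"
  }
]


Checking 8 records for duplicates:

  Row 1: Device M ($229.98, qty 19)
  Row 2: Tool Q ($17.25, qty 91)
  Row 3: Tool Q ($17.25, qty 91) <-- DUPLICATE
  Row 4: Part R ($105.44, qty 48)
  Row 5: Tool Q ($17.25, qty 91) <-- DUPLICATE
  Row 6: Gadget Y ($433.83, qty 82)
  Row 7: Gadget Y ($433.83, qty 82) <-- DUPLICATE
  Row 8: Gadget Y ($172.07, qty 83)

Duplicates found: 3
Unique records: 5

3 duplicates, 5 unique


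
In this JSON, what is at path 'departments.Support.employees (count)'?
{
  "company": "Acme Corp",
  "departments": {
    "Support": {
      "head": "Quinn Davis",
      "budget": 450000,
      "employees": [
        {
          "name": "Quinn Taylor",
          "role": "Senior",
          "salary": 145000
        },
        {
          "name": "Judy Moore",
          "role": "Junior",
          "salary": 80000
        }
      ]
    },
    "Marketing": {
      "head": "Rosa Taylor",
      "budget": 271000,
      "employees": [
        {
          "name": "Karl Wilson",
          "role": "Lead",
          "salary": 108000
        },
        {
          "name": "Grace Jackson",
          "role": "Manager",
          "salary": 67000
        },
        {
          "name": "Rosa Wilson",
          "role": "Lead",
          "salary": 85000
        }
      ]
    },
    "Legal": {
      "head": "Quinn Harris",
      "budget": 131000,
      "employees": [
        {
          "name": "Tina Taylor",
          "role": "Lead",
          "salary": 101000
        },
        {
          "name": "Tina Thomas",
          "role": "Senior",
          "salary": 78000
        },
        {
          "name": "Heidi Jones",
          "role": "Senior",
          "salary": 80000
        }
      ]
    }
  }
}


Path: departments.Support.employees (count)

Navigate:
  -> departments
  -> Support
  -> employees (array, length 2)

2


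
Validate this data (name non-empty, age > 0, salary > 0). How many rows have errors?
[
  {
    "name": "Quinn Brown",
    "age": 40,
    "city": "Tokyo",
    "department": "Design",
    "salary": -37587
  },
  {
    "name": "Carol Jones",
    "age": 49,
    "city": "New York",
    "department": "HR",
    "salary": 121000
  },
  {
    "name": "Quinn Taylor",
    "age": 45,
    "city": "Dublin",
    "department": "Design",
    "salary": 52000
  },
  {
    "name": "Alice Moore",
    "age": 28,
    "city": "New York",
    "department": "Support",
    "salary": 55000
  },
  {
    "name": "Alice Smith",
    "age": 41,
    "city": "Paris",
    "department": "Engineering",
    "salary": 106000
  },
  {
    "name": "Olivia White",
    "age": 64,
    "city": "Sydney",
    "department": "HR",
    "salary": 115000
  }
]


Validating 6 records:
Rules: name non-empty, age > 0, salary > 0

  Row 1 (Quinn Brown): negative salary: -37587
  Row 2 (Carol Jones): OK
  Row 3 (Quinn Taylor): OK
  Row 4 (Alice Moore): OK
  Row 5 (Alice Smith): OK
  Row 6 (Olivia White): OK

Total errors: 1

1 errors


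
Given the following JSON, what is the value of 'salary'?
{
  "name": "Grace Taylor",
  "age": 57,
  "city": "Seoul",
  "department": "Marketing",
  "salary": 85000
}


Looking up field 'salary'
Value: 85000

85000


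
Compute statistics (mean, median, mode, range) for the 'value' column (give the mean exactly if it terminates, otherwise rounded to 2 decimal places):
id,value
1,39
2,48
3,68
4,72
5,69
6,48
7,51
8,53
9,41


Data: [39, 48, 68, 72, 69, 48, 51, 53, 41]
Count: 9
Sum: 489
Mean: 489/9 ≈ 54.33 (rounded to 2 decimal places)
Sorted: [39, 41, 48, 48, 51, 53, 68, 69, 72]
Median: 51.0
Mode: 48 (2 times)
Range: 72 - 39 = 33
Min: 39, Max: 72

mean≈54.33, median=51.0, mode=48, range=33


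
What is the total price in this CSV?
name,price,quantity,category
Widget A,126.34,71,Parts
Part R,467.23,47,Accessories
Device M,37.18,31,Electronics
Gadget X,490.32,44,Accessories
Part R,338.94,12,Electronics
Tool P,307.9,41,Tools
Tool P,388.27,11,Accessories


Computing total price:
Values: [126.34, 467.23, 37.18, 490.32, 338.94, 307.9, 388.27]
Sum = 2156.18

2156.18


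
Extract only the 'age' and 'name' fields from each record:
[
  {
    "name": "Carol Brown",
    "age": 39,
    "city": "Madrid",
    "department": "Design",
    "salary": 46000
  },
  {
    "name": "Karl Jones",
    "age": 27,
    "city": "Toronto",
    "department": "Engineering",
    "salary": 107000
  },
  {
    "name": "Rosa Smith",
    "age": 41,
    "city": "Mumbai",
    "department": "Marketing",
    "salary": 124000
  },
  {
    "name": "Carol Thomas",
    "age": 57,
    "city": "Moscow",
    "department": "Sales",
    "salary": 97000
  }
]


Original: 4 records with fields: name, age, city, department, salary
Keep: ['age', 'name']
Drop: ['city', 'department', 'salary']
Result: 4 records, 2 fields each

[
  {
    "age": 39,
    "name": "Carol Brown"
  },
  {
    "age": 27,
    "name": "Karl Jones"
  },
  {
    "age": 41,
    "name": "Rosa Smith"
  },
  {
    "age": 57,
    "name": "Carol Thomas"
  }
]


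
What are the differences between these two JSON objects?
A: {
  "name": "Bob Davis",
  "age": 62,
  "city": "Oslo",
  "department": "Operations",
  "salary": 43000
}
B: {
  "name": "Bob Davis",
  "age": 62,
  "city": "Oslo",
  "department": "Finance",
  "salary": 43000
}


Comparing each field (in key order):
  name: same
  age: same
  city: same
  department: DIFFERENT
  salary: same
Differences:
  department: Operations -> Finance

1 field(s) changed

1 change: department


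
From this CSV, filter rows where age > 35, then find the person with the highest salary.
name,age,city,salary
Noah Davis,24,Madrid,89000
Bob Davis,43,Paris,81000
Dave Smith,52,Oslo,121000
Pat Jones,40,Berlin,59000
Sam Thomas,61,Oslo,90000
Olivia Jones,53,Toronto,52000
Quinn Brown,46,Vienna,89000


Filter: age > 35
Sort by: salary (descending)

Filtered records (6):
  Dave Smith, age 52, salary $121000
  Sam Thomas, age 61, salary $90000
  Quinn Brown, age 46, salary $89000
  Bob Davis, age 43, salary $81000
  Pat Jones, age 40, salary $59000
  Olivia Jones, age 53, salary $52000

Highest salary: Dave Smith ($121000)

Dave Smith


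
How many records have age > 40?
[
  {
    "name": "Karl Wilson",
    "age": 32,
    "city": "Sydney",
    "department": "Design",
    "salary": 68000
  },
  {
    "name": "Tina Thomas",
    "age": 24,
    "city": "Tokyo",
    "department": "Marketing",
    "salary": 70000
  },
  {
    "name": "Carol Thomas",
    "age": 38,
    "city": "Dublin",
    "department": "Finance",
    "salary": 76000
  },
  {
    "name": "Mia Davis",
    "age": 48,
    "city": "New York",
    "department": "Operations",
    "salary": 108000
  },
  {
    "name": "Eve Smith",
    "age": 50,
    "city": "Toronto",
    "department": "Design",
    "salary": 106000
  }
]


Data: 5 records
Condition: age > 40

Checking each record:
  Karl Wilson: 32
  Tina Thomas: 24
  Carol Thomas: 38
  Mia Davis: 48 MATCH
  Eve Smith: 50 MATCH

Count: 2

2


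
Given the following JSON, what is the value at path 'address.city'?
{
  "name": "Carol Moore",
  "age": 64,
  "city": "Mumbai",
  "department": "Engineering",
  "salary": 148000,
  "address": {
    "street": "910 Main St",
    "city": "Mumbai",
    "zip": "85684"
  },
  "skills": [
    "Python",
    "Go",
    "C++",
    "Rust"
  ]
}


Query: address.city
Path: address -> city
Value: Mumbai

Mumbai


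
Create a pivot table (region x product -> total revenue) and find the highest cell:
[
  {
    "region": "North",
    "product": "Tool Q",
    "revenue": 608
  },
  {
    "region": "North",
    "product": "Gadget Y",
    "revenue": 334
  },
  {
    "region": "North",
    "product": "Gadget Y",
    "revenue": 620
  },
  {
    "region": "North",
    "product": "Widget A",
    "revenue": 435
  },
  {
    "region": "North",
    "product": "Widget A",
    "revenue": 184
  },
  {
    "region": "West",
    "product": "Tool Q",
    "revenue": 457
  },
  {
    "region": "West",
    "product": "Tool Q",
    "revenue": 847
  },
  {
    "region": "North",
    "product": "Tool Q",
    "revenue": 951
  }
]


Pivot: region (rows) x product (columns) -> total revenue

     Gadget Y      Tool Q        Widget A    
North          954          1559           619  
West             0          1304             0  

Highest: North / Tool Q = $1559

North / Tool Q = $1559


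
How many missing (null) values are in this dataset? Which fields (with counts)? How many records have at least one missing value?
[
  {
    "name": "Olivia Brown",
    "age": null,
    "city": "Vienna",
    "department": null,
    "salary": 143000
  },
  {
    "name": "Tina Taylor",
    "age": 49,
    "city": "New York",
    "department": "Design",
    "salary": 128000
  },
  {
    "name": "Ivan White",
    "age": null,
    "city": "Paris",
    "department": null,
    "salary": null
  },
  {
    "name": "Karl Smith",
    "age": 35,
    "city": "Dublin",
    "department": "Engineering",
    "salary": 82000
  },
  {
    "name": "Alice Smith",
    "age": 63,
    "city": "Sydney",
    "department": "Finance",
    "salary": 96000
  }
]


Checking for missing (null) values in 5 records:

  Olivia Brown: age, department
  Tina Taylor: complete
  Ivan White: age, department, salary
  Karl Smith: complete
  Alice Smith: complete

Per field:
  name: 0 missing
  age: 2 missing
  city: 0 missing
  department: 2 missing
  salary: 1 missing

Total missing values: 5
Records with any missing: 2

5 missing values (age: 2, department: 2, salary: 1); 2 incomplete records
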